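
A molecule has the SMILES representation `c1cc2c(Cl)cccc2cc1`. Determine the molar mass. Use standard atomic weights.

Atom tally by fragment:
  naphthalene ring system core → C:10 H:8
  (− 1 ring H displaced by substituents)
  + Cl → Cl:1
Element totals:
  C: 10
  H: 7
  Cl: 1
Molecular formula: C10H7Cl.
  M = 10(12.011) + 7(1.008) + 35.45
    = 120.110 + 7.056 + 35.450 = 162.616

162.62 g/mol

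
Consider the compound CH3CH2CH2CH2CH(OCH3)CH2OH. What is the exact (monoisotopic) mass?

Atom tally by fragment:
  CH3 → C:1 H:3
  CH2 → C:1 H:2
  CH2 → C:1 H:2
  CH2 → C:1 H:2
  CH(OCH3) → C:2 H:4 O:1
  CH2OH → C:1 H:3 O:1
Element totals:
  C: 7
  H: 16
  O: 2
Molecular formula: C7H16O2.
  M = 7(12.0) + 16(1.007825) + 2(15.994915)
    = 84.000000 + 16.125200 + 31.989830 = 132.115030

132.1150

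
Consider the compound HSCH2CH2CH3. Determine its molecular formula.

C3H8S

Element totals:
  C: 3
  H: 8
  S: 1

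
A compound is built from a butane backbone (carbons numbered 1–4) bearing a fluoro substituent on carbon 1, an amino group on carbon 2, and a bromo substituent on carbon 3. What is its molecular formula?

C4H9BrFN

Atom tally by fragment:
  FCH2 → C:1 H:2 F:1
  CH(NH2) → C:1 H:3 N:1
  CH(Br) → C:1 H:1 Br:1
  CH3 → C:1 H:3
Element totals:
  C: 4
  H: 9
  Br: 1
  F: 1
  N: 1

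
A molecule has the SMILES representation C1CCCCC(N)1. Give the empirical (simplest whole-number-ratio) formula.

Atom tally by fragment:
  cyclohexane ring core → C:6 H:12
  (− 1 ring H displaced by substituents)
  + NH2 → N:1 H:2
Element totals:
  C: 6
  H: 13
  N: 1
Molecular formula: C6H13N.
gcd of subscripts (6, 13, 1) = 1, so the empirical formula equals the molecular formula.

C6H13N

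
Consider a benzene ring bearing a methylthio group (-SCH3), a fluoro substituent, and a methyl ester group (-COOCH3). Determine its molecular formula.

Atom tally by fragment:
  benzene ring core → C:6 H:6
  (− 3 ring H displaced by substituents)
  + SCH3 → C:1 H:3 S:1
  + F → F:1
  + COOCH3 → C:2 H:3 O:2
Element totals:
  C: 9
  H: 9
  F: 1
  O: 2
  S: 1

C9H9FO2S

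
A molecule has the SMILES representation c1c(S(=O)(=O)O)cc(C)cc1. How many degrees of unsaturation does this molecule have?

4

Atom tally by fragment:
  benzene ring core → C:6 H:6
  (− 2 ring H displaced by substituents)
  + SO3H → S:1 O:3 H:1
  + CH3 → C:1 H:3
Element totals:
  C: 7
  H: 8
  O: 3
  S: 1
Molecular formula: C7H8O3S.
DoU = (2C + 2 + N − H − X) / 2 = (2·7 + 2 + 0 − 8 − 0) / 2 = 4.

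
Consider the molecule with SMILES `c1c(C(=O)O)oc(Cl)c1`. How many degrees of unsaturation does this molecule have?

4

Atom tally by fragment:
  furan ring core → C:4 H:4 O:1
  (− 2 ring H displaced by substituents)
  + COOH → C:1 H:1 O:2
  + Cl → Cl:1
Element totals:
  C: 5
  H: 3
  Cl: 1
  O: 3
Molecular formula: C5H3ClO3.
DoU = (2C + 2 + N − H − X) / 2 = (2·5 + 2 + 0 − 3 − 1) / 2 = 4.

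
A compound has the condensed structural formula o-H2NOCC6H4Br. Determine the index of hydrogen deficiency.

Atom tally by fragment:
  benzene ring core → C:6 H:6
  (− 2 ring H displaced by substituents)
  + CONH2 → C:1 H:2 O:1 N:1
  + Br → Br:1
Element totals:
  C: 7
  H: 6
  Br: 1
  N: 1
  O: 1
Molecular formula: C7H6BrNO.
DoU = (2C + 2 + N − H − X) / 2 = (2·7 + 2 + 1 − 6 − 1) / 2 = 5.

5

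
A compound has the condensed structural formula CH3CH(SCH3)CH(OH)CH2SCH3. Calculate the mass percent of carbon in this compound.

43.34%

Atom tally by fragment:
  CH3 → C:1 H:3
  CH(SCH3) → C:2 H:4 S:1
  CH(OH) → C:1 H:2 O:1
  CH2SCH3 → C:2 H:5 S:1
Element totals:
  C: 6
  H: 14
  O: 1
  S: 2
Molecular formula: C6H14OS2.
Molar mass = 166.297 g/mol.
Mass from C: 6 × 12.011 = 72.066 g/mol.
%C = 72.066 / 166.297 × 100 = 43.34%.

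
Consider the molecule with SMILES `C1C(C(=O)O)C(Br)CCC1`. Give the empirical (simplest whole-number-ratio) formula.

Atom tally by fragment:
  cyclohexane ring core → C:6 H:12
  (− 2 ring H displaced by substituents)
  + COOH → C:1 H:1 O:2
  + Br → Br:1
Element totals:
  C: 7
  H: 11
  Br: 1
  O: 2
Molecular formula: C7H11BrO2.
gcd of subscripts (1, 7, 11, 2) = 1, so the empirical formula equals the molecular formula.

C7H11BrO2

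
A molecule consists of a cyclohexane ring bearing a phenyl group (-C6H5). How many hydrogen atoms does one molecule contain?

Atom tally by fragment:
  cyclohexane ring core → C:6 H:12
  (− 1 ring H displaced by substituents)
  + C6H5 → C:6 H:5
Element totals:
  C: 12
  H: 16

16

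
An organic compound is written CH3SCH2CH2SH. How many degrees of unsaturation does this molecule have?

0

Element totals:
  C: 3
  H: 8
  S: 2
Molecular formula: C3H8S2.
DoU = (2C + 2 + N − H − X) / 2 = (2·3 + 2 + 0 − 8 − 0) / 2 = 0.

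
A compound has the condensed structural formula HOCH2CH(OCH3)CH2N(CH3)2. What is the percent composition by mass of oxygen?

Atom tally by fragment:
  HOCH2 → C:1 H:3 O:1
  CH(OCH3) → C:2 H:4 O:1
  CH2N(CH3)2 → C:3 H:8 N:1
Element totals:
  C: 6
  H: 15
  N: 1
  O: 2
Molecular formula: C6H15NO2.
Molar mass = 133.191 g/mol.
Mass from O: 2 × 15.999 = 31.998 g/mol.
%O = 31.998 / 133.191 × 100 = 24.02%.

24.02%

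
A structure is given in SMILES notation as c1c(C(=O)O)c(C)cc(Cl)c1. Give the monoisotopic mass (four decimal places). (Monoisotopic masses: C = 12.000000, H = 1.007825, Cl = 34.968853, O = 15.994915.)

Atom tally by fragment:
  benzene ring core → C:6 H:6
  (− 3 ring H displaced by substituents)
  + COOH → C:1 H:1 O:2
  + CH3 → C:1 H:3
  + Cl → Cl:1
Element totals:
  C: 8
  H: 7
  Cl: 1
  O: 2
Molecular formula: C8H7ClO2.
  M = 8(12.0) + 7(1.007825) + 34.968853 + 2(15.994915)
    = 96.000000 + 7.054775 + 34.968853 + 31.989830 = 170.013458

170.0135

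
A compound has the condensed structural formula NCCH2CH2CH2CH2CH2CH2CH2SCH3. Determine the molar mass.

Atom tally by fragment:
  NCCH2 → C:2 H:2 N:1
  CH2 → C:1 H:2
  CH2 → C:1 H:2
  CH2 → C:1 H:2
  CH2 → C:1 H:2
  CH2 → C:1 H:2
  CH2SCH3 → C:2 H:5 S:1
Element totals:
  C: 9
  H: 17
  N: 1
  S: 1
Molecular formula: C9H17NS.
  M = 9(12.011) + 17(1.008) + 14.007 + 32.06
    = 108.099 + 17.136 + 14.007 + 32.060 = 171.302

171.30 g/mol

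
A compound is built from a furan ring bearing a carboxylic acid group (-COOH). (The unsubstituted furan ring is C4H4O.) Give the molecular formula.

C5H4O3

Atom tally by fragment:
  furan ring core → C:4 H:4 O:1
  (− 1 ring H displaced by substituents)
  + COOH → C:1 H:1 O:2
Element totals:
  C: 5
  H: 4
  O: 3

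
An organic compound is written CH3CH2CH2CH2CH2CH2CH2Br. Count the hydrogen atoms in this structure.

15

Atom tally by fragment:
  CH3 → C:1 H:3
  CH2 → C:1 H:2
  CH2 → C:1 H:2
  CH2 → C:1 H:2
  CH2 → C:1 H:2
  CH2 → C:1 H:2
  CH2Br → C:1 H:2 Br:1
Element totals:
  C: 7
  H: 15
  Br: 1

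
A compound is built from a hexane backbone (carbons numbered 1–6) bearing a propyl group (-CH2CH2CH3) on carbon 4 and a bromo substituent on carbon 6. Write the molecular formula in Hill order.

C9H19Br

Atom tally by fragment:
  CH3 → C:1 H:3
  CH2 → C:1 H:2
  CH2 → C:1 H:2
  CH(CH2CH2CH3) → C:4 H:8
  CH2 → C:1 H:2
  CH2Br → C:1 H:2 Br:1
Element totals:
  C: 9
  H: 19
  Br: 1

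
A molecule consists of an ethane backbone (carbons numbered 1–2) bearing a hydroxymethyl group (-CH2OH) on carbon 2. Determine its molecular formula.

C3H8O

Atom tally by fragment:
  CH3 → C:1 H:3
  CH2CH2OH → C:2 H:5 O:1
Element totals:
  C: 3
  H: 8
  O: 1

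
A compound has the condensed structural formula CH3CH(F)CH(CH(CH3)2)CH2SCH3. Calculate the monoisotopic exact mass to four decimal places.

164.1035

Atom tally by fragment:
  CH3 → C:1 H:3
  CH(F) → C:1 H:1 F:1
  CH(CH(CH3)2) → C:4 H:8
  CH2SCH3 → C:2 H:5 S:1
Element totals:
  C: 8
  H: 17
  F: 1
  S: 1
Molecular formula: C8H17FS.
  M = 8(12.0) + 17(1.007825) + 18.998403 + 31.972071
    = 96.000000 + 17.133025 + 18.998403 + 31.972071 = 164.103499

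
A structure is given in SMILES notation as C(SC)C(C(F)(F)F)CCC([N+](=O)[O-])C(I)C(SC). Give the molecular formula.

C10H17F3INO2S2

Atom tally by fragment:
  CH3SCH2 → C:2 H:5 S:1
  CH(CF3) → C:2 H:1 F:3
  CH2 → C:1 H:2
  CH2 → C:1 H:2
  CH(NO2) → C:1 H:1 N:1 O:2
  CH(I) → C:1 H:1 I:1
  CH2SCH3 → C:2 H:5 S:1
Element totals:
  C: 10
  H: 17
  F: 3
  I: 1
  N: 1
  O: 2
  S: 2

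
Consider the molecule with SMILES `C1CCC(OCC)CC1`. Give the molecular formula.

C8H16O

Atom tally by fragment:
  cyclohexane ring core → C:6 H:12
  (− 1 ring H displaced by substituents)
  + OC2H5 → C:2 H:5 O:1
Element totals:
  C: 8
  H: 16
  O: 1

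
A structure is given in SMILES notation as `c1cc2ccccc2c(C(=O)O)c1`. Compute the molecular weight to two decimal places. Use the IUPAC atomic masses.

Atom tally by fragment:
  naphthalene ring system core → C:10 H:8
  (− 1 ring H displaced by substituents)
  + COOH → C:1 H:1 O:2
Element totals:
  C: 11
  H: 8
  O: 2
Molecular formula: C11H8O2.
  M = 11(12.011) + 8(1.008) + 2(15.999)
    = 132.121 + 8.064 + 31.998 = 172.183

172.18 g/mol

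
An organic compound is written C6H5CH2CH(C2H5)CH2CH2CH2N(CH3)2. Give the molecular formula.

Atom tally by fragment:
  C6H5CH2 → C:7 H:7
  CH(C2H5) → C:3 H:6
  CH2 → C:1 H:2
  CH2 → C:1 H:2
  CH2N(CH3)2 → C:3 H:8 N:1
Element totals:
  C: 15
  H: 25
  N: 1

C15H25N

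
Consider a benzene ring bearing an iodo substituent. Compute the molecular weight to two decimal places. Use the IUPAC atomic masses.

204.01 g/mol

Atom tally by fragment:
  benzene ring core → C:6 H:6
  (− 1 ring H displaced by substituents)
  + I → I:1
Element totals:
  C: 6
  H: 5
  I: 1
Molecular formula: C6H5I.
  M = 6(12.011) + 5(1.008) + 126.904
    = 72.066 + 5.040 + 126.904 = 204.010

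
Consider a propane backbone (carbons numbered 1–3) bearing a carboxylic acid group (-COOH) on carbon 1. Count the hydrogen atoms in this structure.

8

Atom tally by fragment:
  HOOCCH2 → C:2 H:3 O:2
  CH2 → C:1 H:2
  CH3 → C:1 H:3
Element totals:
  C: 4
  H: 8
  O: 2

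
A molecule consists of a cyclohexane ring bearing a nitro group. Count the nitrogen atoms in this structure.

1

Atom tally by fragment:
  cyclohexane ring core → C:6 H:12
  (− 1 ring H displaced by substituents)
  + NO2 → N:1 O:2
Element totals:
  C: 6
  H: 11
  N: 1
  O: 2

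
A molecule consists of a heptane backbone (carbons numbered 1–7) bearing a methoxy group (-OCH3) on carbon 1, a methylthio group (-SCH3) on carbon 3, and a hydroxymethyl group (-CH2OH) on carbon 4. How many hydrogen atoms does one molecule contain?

22

Atom tally by fragment:
  CH3OCH2 → C:2 H:5 O:1
  CH2 → C:1 H:2
  CH(SCH3) → C:2 H:4 S:1
  CH(CH2OH) → C:2 H:4 O:1
  CH2 → C:1 H:2
  CH2 → C:1 H:2
  CH3 → C:1 H:3
Element totals:
  C: 10
  H: 22
  O: 2
  S: 1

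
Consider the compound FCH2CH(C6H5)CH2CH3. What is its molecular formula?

C10H13F

Element totals:
  C: 10
  H: 13
  F: 1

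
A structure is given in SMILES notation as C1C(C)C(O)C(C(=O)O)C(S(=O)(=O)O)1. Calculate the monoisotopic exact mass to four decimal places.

Atom tally by fragment:
  cyclopentane ring core → C:5 H:10
  (− 4 ring H displaced by substituents)
  + CH3 → C:1 H:3
  + OH → O:1 H:1
  + COOH → C:1 H:1 O:2
  + SO3H → S:1 O:3 H:1
Element totals:
  C: 7
  H: 12
  O: 6
  S: 1
Molecular formula: C7H12O6S.
  M = 7(12.0) + 12(1.007825) + 6(15.994915) + 31.972071
    = 84.000000 + 12.093900 + 95.969490 + 31.972071 = 224.035461

224.0355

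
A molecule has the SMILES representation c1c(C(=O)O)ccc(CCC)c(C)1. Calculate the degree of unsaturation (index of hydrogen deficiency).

Atom tally by fragment:
  benzene ring core → C:6 H:6
  (− 3 ring H displaced by substituents)
  + COOH → C:1 H:1 O:2
  + CH2CH2CH3 → C:3 H:7
  + CH3 → C:1 H:3
Element totals:
  C: 11
  H: 14
  O: 2
Molecular formula: C11H14O2.
DoU = (2C + 2 + N − H − X) / 2 = (2·11 + 2 + 0 − 14 − 0) / 2 = 5.

5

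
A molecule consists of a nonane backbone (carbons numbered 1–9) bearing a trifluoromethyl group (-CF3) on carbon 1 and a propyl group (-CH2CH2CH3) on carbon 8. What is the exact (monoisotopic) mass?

238.1908

Atom tally by fragment:
  F3CCH2 → C:2 H:2 F:3
  CH2 → C:1 H:2
  CH2 → C:1 H:2
  CH2 → C:1 H:2
  CH2 → C:1 H:2
  CH2 → C:1 H:2
  CH2 → C:1 H:2
  CH(CH2CH2CH3) → C:4 H:8
  CH3 → C:1 H:3
Element totals:
  C: 13
  H: 25
  F: 3
Molecular formula: C13H25F3.
  M = 13(12.0) + 25(1.007825) + 3(18.998403)
    = 156.000000 + 25.195625 + 56.995209 = 238.190834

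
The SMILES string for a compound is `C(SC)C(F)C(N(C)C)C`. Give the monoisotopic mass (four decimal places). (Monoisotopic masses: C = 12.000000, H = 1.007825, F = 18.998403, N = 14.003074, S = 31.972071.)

165.0987

Atom tally by fragment:
  CH3SCH2 → C:2 H:5 S:1
  CH(F) → C:1 H:1 F:1
  CH(N(CH3)2) → C:3 H:7 N:1
  CH3 → C:1 H:3
Element totals:
  C: 7
  H: 16
  F: 1
  N: 1
  S: 1
Molecular formula: C7H16FNS.
  M = 7(12.0) + 16(1.007825) + 18.998403 + 14.003074 + 31.972071
    = 84.000000 + 16.125200 + 18.998403 + 14.003074 + 31.972071 = 165.098748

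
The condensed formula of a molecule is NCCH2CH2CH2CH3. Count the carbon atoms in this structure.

Atom tally by fragment:
  NCCH2 → C:2 H:2 N:1
  CH2 → C:1 H:2
  CH2 → C:1 H:2
  CH3 → C:1 H:3
Element totals:
  C: 5
  H: 9
  N: 1

5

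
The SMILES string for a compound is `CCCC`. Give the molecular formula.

Atom tally by fragment:
  CH3 → C:1 H:3
  CH2 → C:1 H:2
  CH2 → C:1 H:2
  CH3 → C:1 H:3
Element totals:
  C: 4
  H: 10

C4H10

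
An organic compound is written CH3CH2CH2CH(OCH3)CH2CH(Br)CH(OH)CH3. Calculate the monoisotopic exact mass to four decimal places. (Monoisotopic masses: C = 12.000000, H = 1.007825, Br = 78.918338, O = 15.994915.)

238.0568

Atom tally by fragment:
  CH3 → C:1 H:3
  CH2 → C:1 H:2
  CH2 → C:1 H:2
  CH(OCH3) → C:2 H:4 O:1
  CH2 → C:1 H:2
  CH(Br) → C:1 H:1 Br:1
  CH(OH) → C:1 H:2 O:1
  CH3 → C:1 H:3
Element totals:
  C: 9
  H: 19
  Br: 1
  O: 2
Molecular formula: C9H19BrO2.
  M = 9(12.0) + 19(1.007825) + 78.918338 + 2(15.994915)
    = 108.000000 + 19.148675 + 78.918338 + 31.989830 = 238.056843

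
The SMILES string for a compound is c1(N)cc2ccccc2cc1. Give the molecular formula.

Atom tally by fragment:
  naphthalene ring system core → C:10 H:8
  (− 1 ring H displaced by substituents)
  + NH2 → N:1 H:2
Element totals:
  C: 10
  H: 9
  N: 1

C10H9N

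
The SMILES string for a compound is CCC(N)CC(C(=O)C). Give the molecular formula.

C7H15NO

Atom tally by fragment:
  CH3 → C:1 H:3
  CH2 → C:1 H:2
  CH(NH2) → C:1 H:3 N:1
  CH2 → C:1 H:2
  CH2COCH3 → C:3 H:5 O:1
Element totals:
  C: 7
  H: 15
  N: 1
  O: 1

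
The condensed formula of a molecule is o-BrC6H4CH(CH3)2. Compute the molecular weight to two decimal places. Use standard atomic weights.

Atom tally by fragment:
  benzene ring core → C:6 H:6
  (− 2 ring H displaced by substituents)
  + Br → Br:1
  + CH(CH3)2 → C:3 H:7
Element totals:
  C: 9
  H: 11
  Br: 1
Molecular formula: C9H11Br.
  M = 9(12.011) + 11(1.008) + 79.904
    = 108.099 + 11.088 + 79.904 = 199.091

199.09 g/mol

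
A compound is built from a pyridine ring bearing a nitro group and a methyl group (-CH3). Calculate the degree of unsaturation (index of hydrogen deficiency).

5

Atom tally by fragment:
  pyridine ring core → C:5 H:5 N:1
  (− 2 ring H displaced by substituents)
  + NO2 → N:1 O:2
  + CH3 → C:1 H:3
Element totals:
  C: 6
  H: 6
  N: 2
  O: 2
Molecular formula: C6H6N2O2.
DoU = (2C + 2 + N − H − X) / 2 = (2·6 + 2 + 2 − 6 − 0) / 2 = 5.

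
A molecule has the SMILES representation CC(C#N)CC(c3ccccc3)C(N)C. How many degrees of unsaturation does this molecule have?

6

Atom tally by fragment:
  CH3 → C:1 H:3
  CH(CN) → C:2 H:1 N:1
  CH2 → C:1 H:2
  CH(C6H5) → C:7 H:6
  CH(NH2) → C:1 H:3 N:1
  CH3 → C:1 H:3
Element totals:
  C: 13
  H: 18
  N: 2
Molecular formula: C13H18N2.
DoU = (2C + 2 + N − H − X) / 2 = (2·13 + 2 + 2 − 18 − 0) / 2 = 6.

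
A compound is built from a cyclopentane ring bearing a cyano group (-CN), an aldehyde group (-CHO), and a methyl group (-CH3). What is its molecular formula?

Atom tally by fragment:
  cyclopentane ring core → C:5 H:10
  (− 3 ring H displaced by substituents)
  + CN → C:1 N:1
  + CHO → C:1 H:1 O:1
  + CH3 → C:1 H:3
Element totals:
  C: 8
  H: 11
  N: 1
  O: 1

C8H11NO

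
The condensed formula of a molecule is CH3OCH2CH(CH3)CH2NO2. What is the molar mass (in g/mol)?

133.15 g/mol

Atom tally by fragment:
  CH3OCH2 → C:2 H:5 O:1
  CH(CH3) → C:2 H:4
  CH2NO2 → C:1 H:2 N:1 O:2
Element totals:
  C: 5
  H: 11
  N: 1
  O: 3
Molecular formula: C5H11NO3.
  M = 5(12.011) + 11(1.008) + 14.007 + 3(15.999)
    = 60.055 + 11.088 + 14.007 + 47.997 = 133.147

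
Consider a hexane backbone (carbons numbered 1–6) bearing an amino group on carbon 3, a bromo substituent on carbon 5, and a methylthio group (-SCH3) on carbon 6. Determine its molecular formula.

C7H16BrNS

Atom tally by fragment:
  CH3 → C:1 H:3
  CH2 → C:1 H:2
  CH(NH2) → C:1 H:3 N:1
  CH2 → C:1 H:2
  CH(Br) → C:1 H:1 Br:1
  CH2SCH3 → C:2 H:5 S:1
Element totals:
  C: 7
  H: 16
  Br: 1
  N: 1
  S: 1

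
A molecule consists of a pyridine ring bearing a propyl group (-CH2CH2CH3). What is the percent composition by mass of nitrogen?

Atom tally by fragment:
  pyridine ring core → C:5 H:5 N:1
  (− 1 ring H displaced by substituents)
  + CH2CH2CH3 → C:3 H:7
Element totals:
  C: 8
  H: 11
  N: 1
Molecular formula: C8H11N.
Molar mass = 121.183 g/mol.
Mass from N: 1 × 14.007 = 14.007 g/mol.
%N = 14.007 / 121.183 × 100 = 11.56%.

11.56%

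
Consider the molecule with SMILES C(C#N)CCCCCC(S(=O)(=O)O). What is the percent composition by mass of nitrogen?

6.82%

Atom tally by fragment:
  NCCH2 → C:2 H:2 N:1
  CH2 → C:1 H:2
  CH2 → C:1 H:2
  CH2 → C:1 H:2
  CH2 → C:1 H:2
  CH2 → C:1 H:2
  CH2SO3H → C:1 H:3 S:1 O:3
Element totals:
  C: 8
  H: 15
  N: 1
  O: 3
  S: 1
Molecular formula: C8H15NO3S.
Molar mass = 205.272 g/mol.
Mass from N: 1 × 14.007 = 14.007 g/mol.
%N = 14.007 / 205.272 × 100 = 6.82%.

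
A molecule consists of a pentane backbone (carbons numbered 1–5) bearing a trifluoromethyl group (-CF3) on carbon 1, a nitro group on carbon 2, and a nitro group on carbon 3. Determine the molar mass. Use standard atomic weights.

Atom tally by fragment:
  F3CCH2 → C:2 H:2 F:3
  CH(NO2) → C:1 H:1 N:1 O:2
  CH(NO2) → C:1 H:1 N:1 O:2
  CH2 → C:1 H:2
  CH3 → C:1 H:3
Element totals:
  C: 6
  H: 9
  F: 3
  N: 2
  O: 4
Molecular formula: C6H9F3N2O4.
  M = 6(12.011) + 9(1.008) + 3(18.998) + 2(14.007) + 4(15.999)
    = 72.066 + 9.072 + 56.994 + 28.014 + 63.996 = 230.142

230.14 g/mol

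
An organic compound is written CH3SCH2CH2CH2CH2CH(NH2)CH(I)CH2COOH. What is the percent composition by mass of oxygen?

9.66%

Atom tally by fragment:
  CH3SCH2 → C:2 H:5 S:1
  CH2 → C:1 H:2
  CH2 → C:1 H:2
  CH2 → C:1 H:2
  CH(NH2) → C:1 H:3 N:1
  CH(I) → C:1 H:1 I:1
  CH2COOH → C:2 H:3 O:2
Element totals:
  C: 9
  H: 18
  I: 1
  N: 1
  O: 2
  S: 1
Molecular formula: C9H18INO2S.
Molar mass = 331.212 g/mol.
Mass from O: 2 × 15.999 = 31.998 g/mol.
%O = 31.998 / 331.212 × 100 = 9.66%.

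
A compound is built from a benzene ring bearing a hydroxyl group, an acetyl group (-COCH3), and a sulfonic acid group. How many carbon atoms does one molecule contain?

8

Atom tally by fragment:
  benzene ring core → C:6 H:6
  (− 3 ring H displaced by substituents)
  + OH → O:1 H:1
  + COCH3 → C:2 H:3 O:1
  + SO3H → S:1 O:3 H:1
Element totals:
  C: 8
  H: 8
  O: 5
  S: 1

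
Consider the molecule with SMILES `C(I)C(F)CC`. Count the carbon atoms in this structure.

4

Atom tally by fragment:
  ICH2 → C:1 H:2 I:1
  CH(F) → C:1 H:1 F:1
  CH2 → C:1 H:2
  CH3 → C:1 H:3
Element totals:
  C: 4
  H: 8
  F: 1
  I: 1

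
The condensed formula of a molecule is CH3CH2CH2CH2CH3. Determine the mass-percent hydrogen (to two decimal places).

Atom tally by fragment:
  CH3 → C:1 H:3
  CH2 → C:1 H:2
  CH2 → C:1 H:2
  CH2 → C:1 H:2
  CH3 → C:1 H:3
Element totals:
  C: 5
  H: 12
Molecular formula: C5H12.
Molar mass = 72.151 g/mol.
Mass from H: 12 × 1.008 = 12.096 g/mol.
%H = 12.096 / 72.151 × 100 = 16.76%.

16.76%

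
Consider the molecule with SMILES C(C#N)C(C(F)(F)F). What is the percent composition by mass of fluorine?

46.31%

Atom tally by fragment:
  NCCH2 → C:2 H:2 N:1
  CH2CF3 → C:2 H:2 F:3
Element totals:
  C: 4
  H: 4
  F: 3
  N: 1
Molecular formula: C4H4F3N.
Molar mass = 123.077 g/mol.
Mass from F: 3 × 18.998 = 56.994 g/mol.
%F = 56.994 / 123.077 × 100 = 46.31%.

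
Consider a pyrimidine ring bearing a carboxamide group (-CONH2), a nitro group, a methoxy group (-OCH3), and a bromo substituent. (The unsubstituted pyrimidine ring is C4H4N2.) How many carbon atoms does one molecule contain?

6

Atom tally by fragment:
  pyrimidine ring core → C:4 H:4 N:2
  (− 4 ring H displaced by substituents)
  + CONH2 → C:1 H:2 O:1 N:1
  + NO2 → N:1 O:2
  + OCH3 → C:1 H:3 O:1
  + Br → Br:1
Element totals:
  C: 6
  H: 5
  Br: 1
  N: 4
  O: 4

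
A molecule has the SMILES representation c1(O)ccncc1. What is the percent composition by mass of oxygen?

16.82%

Atom tally by fragment:
  pyridine ring core → C:5 H:5 N:1
  (− 1 ring H displaced by substituents)
  + OH → O:1 H:1
Element totals:
  C: 5
  H: 5
  N: 1
  O: 1
Molecular formula: C5H5NO.
Molar mass = 95.101 g/mol.
Mass from O: 1 × 15.999 = 15.999 g/mol.
%O = 15.999 / 95.101 × 100 = 16.82%.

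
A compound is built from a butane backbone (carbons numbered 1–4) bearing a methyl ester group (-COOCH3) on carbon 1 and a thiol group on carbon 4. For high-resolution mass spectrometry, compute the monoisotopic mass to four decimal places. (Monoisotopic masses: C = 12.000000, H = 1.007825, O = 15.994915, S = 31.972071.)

Atom tally by fragment:
  CH3OOCCH2 → C:3 H:5 O:2
  CH2 → C:1 H:2
  CH2 → C:1 H:2
  CH2SH → C:1 H:3 S:1
Element totals:
  C: 6
  H: 12
  O: 2
  S: 1
Molecular formula: C6H12O2S.
  M = 6(12.0) + 12(1.007825) + 2(15.994915) + 31.972071
    = 72.000000 + 12.093900 + 31.989830 + 31.972071 = 148.055801

148.0558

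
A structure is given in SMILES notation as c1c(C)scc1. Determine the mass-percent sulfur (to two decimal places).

Atom tally by fragment:
  thiophene ring core → C:4 H:4 S:1
  (− 1 ring H displaced by substituents)
  + CH3 → C:1 H:3
Element totals:
  C: 5
  H: 6
  S: 1
Molecular formula: C5H6S.
Molar mass = 98.163 g/mol.
Mass from S: 1 × 32.06 = 32.060 g/mol.
%S = 32.060 / 98.163 × 100 = 32.66%.

32.66%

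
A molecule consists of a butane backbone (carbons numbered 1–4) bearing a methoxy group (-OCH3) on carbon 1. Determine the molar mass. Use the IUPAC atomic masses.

Atom tally by fragment:
  CH3OCH2 → C:2 H:5 O:1
  CH2 → C:1 H:2
  CH2 → C:1 H:2
  CH3 → C:1 H:3
Element totals:
  C: 5
  H: 12
  O: 1
Molecular formula: C5H12O.
  M = 5(12.011) + 12(1.008) + 15.999
    = 60.055 + 12.096 + 15.999 = 88.150

88.15 g/mol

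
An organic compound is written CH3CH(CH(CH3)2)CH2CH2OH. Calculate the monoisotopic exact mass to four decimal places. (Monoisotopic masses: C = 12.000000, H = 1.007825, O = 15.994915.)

Atom tally by fragment:
  CH3 → C:1 H:3
  CH(CH(CH3)2) → C:4 H:8
  CH2 → C:1 H:2
  CH2OH → C:1 H:3 O:1
Element totals:
  C: 7
  H: 16
  O: 1
Molecular formula: C7H16O.
  M = 7(12.0) + 16(1.007825) + 15.994915
    = 84.000000 + 16.125200 + 15.994915 = 116.120115

116.1201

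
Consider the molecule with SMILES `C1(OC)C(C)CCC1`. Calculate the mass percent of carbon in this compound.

73.63%

Atom tally by fragment:
  cyclopentane ring core → C:5 H:10
  (− 2 ring H displaced by substituents)
  + OCH3 → C:1 H:3 O:1
  + CH3 → C:1 H:3
Element totals:
  C: 7
  H: 14
  O: 1
Molecular formula: C7H14O.
Molar mass = 114.188 g/mol.
Mass from C: 7 × 12.011 = 84.077 g/mol.
%C = 84.077 / 114.188 × 100 = 73.63%.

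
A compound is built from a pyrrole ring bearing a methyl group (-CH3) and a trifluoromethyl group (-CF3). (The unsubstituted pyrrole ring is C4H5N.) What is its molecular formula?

C6H6F3N

Atom tally by fragment:
  pyrrole ring core → C:4 H:5 N:1
  (− 2 ring H displaced by substituents)
  + CH3 → C:1 H:3
  + CF3 → C:1 F:3
Element totals:
  C: 6
  H: 6
  F: 3
  N: 1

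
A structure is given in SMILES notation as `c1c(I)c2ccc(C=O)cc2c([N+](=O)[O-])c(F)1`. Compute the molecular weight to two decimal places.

Atom tally by fragment:
  naphthalene ring system core → C:10 H:8
  (− 4 ring H displaced by substituents)
  + I → I:1
  + CHO → C:1 H:1 O:1
  + NO2 → N:1 O:2
  + F → F:1
Element totals:
  C: 11
  H: 5
  F: 1
  I: 1
  N: 1
  O: 3
Molecular formula: C11H5FINO3.
  M = 11(12.011) + 5(1.008) + 18.998 + 126.904 + 14.007 + 3(15.999)
    = 132.121 + 5.040 + 18.998 + 126.904 + 14.007 + 47.997 = 345.067

345.07 g/mol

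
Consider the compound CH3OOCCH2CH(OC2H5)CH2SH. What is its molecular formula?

C7H14O3S

Element totals:
  C: 7
  H: 14
  O: 3
  S: 1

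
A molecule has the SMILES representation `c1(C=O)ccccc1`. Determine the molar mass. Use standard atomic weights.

106.12 g/mol

Atom tally by fragment:
  benzene ring core → C:6 H:6
  (− 1 ring H displaced by substituents)
  + CHO → C:1 H:1 O:1
Element totals:
  C: 7
  H: 6
  O: 1
Molecular formula: C7H6O.
  M = 7(12.011) + 6(1.008) + 15.999
    = 84.077 + 6.048 + 15.999 = 106.124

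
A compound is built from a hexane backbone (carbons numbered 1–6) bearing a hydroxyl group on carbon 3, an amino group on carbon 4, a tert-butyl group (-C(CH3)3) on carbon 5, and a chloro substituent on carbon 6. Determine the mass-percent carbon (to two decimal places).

57.82%

Atom tally by fragment:
  CH3 → C:1 H:3
  CH2 → C:1 H:2
  CH(OH) → C:1 H:2 O:1
  CH(NH2) → C:1 H:3 N:1
  CH(C(CH3)3) → C:5 H:10
  CH2Cl → C:1 H:2 Cl:1
Element totals:
  C: 10
  H: 22
  Cl: 1
  N: 1
  O: 1
Molecular formula: C10H22ClNO.
Molar mass = 207.742 g/mol.
Mass from C: 10 × 12.011 = 120.110 g/mol.
%C = 120.110 / 207.742 × 100 = 57.82%.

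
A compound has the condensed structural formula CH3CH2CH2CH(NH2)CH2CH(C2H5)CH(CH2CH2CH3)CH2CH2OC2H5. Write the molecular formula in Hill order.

Atom tally by fragment:
  CH3 → C:1 H:3
  CH2 → C:1 H:2
  CH2 → C:1 H:2
  CH(NH2) → C:1 H:3 N:1
  CH2 → C:1 H:2
  CH(C2H5) → C:3 H:6
  CH(CH2CH2CH3) → C:4 H:8
  CH2 → C:1 H:2
  CH2OC2H5 → C:3 H:7 O:1
Element totals:
  C: 16
  H: 35
  N: 1
  O: 1

C16H35NO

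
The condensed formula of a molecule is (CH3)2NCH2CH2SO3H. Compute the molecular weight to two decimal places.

153.20 g/mol

Element totals:
  C: 4
  H: 11
  N: 1
  O: 3
  S: 1
Molecular formula: C4H11NO3S.
  M = 4(12.011) + 11(1.008) + 14.007 + 3(15.999) + 32.06
    = 48.044 + 11.088 + 14.007 + 47.997 + 32.060 = 153.196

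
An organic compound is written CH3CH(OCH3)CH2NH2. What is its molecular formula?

C4H11NO

Atom tally by fragment:
  CH3 → C:1 H:3
  CH(OCH3) → C:2 H:4 O:1
  CH2NH2 → C:1 H:4 N:1
Element totals:
  C: 4
  H: 11
  N: 1
  O: 1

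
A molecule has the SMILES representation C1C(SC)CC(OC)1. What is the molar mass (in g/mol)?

Atom tally by fragment:
  cyclobutane ring core → C:4 H:8
  (− 2 ring H displaced by substituents)
  + SCH3 → C:1 H:3 S:1
  + OCH3 → C:1 H:3 O:1
Element totals:
  C: 6
  H: 12
  O: 1
  S: 1
Molecular formula: C6H12OS.
  M = 6(12.011) + 12(1.008) + 15.999 + 32.06
    = 72.066 + 12.096 + 15.999 + 32.060 = 132.221

132.22 g/mol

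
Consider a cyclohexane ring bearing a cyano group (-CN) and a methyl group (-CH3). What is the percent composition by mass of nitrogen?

11.37%

Atom tally by fragment:
  cyclohexane ring core → C:6 H:12
  (− 2 ring H displaced by substituents)
  + CN → C:1 N:1
  + CH3 → C:1 H:3
Element totals:
  C: 8
  H: 13
  N: 1
Molecular formula: C8H13N.
Molar mass = 123.199 g/mol.
Mass from N: 1 × 14.007 = 14.007 g/mol.
%N = 14.007 / 123.199 × 100 = 11.37%.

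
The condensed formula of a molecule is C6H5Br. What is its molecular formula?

C6H5Br

Atom tally by fragment:
  benzene ring core → C:6 H:6
  (− 1 ring H displaced by substituents)
  + Br → Br:1
Element totals:
  C: 6
  H: 5
  Br: 1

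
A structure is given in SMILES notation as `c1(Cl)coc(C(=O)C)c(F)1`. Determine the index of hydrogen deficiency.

Atom tally by fragment:
  furan ring core → C:4 H:4 O:1
  (− 3 ring H displaced by substituents)
  + Cl → Cl:1
  + COCH3 → C:2 H:3 O:1
  + F → F:1
Element totals:
  C: 6
  H: 4
  Cl: 1
  F: 1
  O: 2
Molecular formula: C6H4ClFO2.
DoU = (2C + 2 + N − H − X) / 2 = (2·6 + 2 + 0 − 4 − 2) / 2 = 4.

4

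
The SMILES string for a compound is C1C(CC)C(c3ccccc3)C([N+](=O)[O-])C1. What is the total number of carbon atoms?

Atom tally by fragment:
  cyclopentane ring core → C:5 H:10
  (− 3 ring H displaced by substituents)
  + C2H5 → C:2 H:5
  + C6H5 → C:6 H:5
  + NO2 → N:1 O:2
Element totals:
  C: 13
  H: 17
  N: 1
  O: 2

13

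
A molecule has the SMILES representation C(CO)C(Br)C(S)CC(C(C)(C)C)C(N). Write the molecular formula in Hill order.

C11H24BrNOS

Atom tally by fragment:
  HOCH2CH2 → C:2 H:5 O:1
  CH(Br) → C:1 H:1 Br:1
  CH(SH) → C:1 H:2 S:1
  CH2 → C:1 H:2
  CH(C(CH3)3) → C:5 H:10
  CH2NH2 → C:1 H:4 N:1
Element totals:
  C: 11
  H: 24
  Br: 1
  N: 1
  O: 1
  S: 1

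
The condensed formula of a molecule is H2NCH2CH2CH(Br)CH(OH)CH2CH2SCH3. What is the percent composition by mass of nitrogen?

Element totals:
  C: 7
  H: 16
  Br: 1
  N: 1
  O: 1
  S: 1
Molecular formula: C7H16BrNOS.
Molar mass = 242.175 g/mol.
Mass from N: 1 × 14.007 = 14.007 g/mol.
%N = 14.007 / 242.175 × 100 = 5.78%.

5.78%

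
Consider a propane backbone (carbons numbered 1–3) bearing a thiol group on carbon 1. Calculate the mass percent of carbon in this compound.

47.31%

Atom tally by fragment:
  HSCH2 → C:1 H:3 S:1
  CH2 → C:1 H:2
  CH3 → C:1 H:3
Element totals:
  C: 3
  H: 8
  S: 1
Molecular formula: C3H8S.
Molar mass = 76.157 g/mol.
Mass from C: 3 × 12.011 = 36.033 g/mol.
%C = 36.033 / 76.157 × 100 = 47.31%.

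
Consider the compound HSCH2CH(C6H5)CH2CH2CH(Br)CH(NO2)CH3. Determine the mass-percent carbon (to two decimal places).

Atom tally by fragment:
  HSCH2 → C:1 H:3 S:1
  CH(C6H5) → C:7 H:6
  CH2 → C:1 H:2
  CH2 → C:1 H:2
  CH(Br) → C:1 H:1 Br:1
  CH(NO2) → C:1 H:1 N:1 O:2
  CH3 → C:1 H:3
Element totals:
  C: 13
  H: 18
  Br: 1
  N: 1
  O: 2
  S: 1
Molecular formula: C13H18BrNO2S.
Molar mass = 332.256 g/mol.
Mass from C: 13 × 12.011 = 156.143 g/mol.
%C = 156.143 / 332.256 × 100 = 46.99%.

46.99%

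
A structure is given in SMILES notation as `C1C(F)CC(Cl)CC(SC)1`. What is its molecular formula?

C7H12ClFS

Atom tally by fragment:
  cyclohexane ring core → C:6 H:12
  (− 3 ring H displaced by substituents)
  + F → F:1
  + Cl → Cl:1
  + SCH3 → C:1 H:3 S:1
Element totals:
  C: 7
  H: 12
  Cl: 1
  F: 1
  S: 1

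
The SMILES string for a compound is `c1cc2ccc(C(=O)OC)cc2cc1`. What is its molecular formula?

C12H10O2

Atom tally by fragment:
  naphthalene ring system core → C:10 H:8
  (− 1 ring H displaced by substituents)
  + COOCH3 → C:2 H:3 O:2
Element totals:
  C: 12
  H: 10
  O: 2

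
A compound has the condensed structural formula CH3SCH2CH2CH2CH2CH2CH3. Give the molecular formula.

C7H16S

Atom tally by fragment:
  CH3SCH2 → C:2 H:5 S:1
  CH2 → C:1 H:2
  CH2 → C:1 H:2
  CH2 → C:1 H:2
  CH2 → C:1 H:2
  CH3 → C:1 H:3
Element totals:
  C: 7
  H: 16
  S: 1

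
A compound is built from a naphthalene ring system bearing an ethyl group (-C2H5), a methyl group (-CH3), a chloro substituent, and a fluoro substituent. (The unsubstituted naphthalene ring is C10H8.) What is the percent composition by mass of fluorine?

8.53%

Atom tally by fragment:
  naphthalene ring system core → C:10 H:8
  (− 4 ring H displaced by substituents)
  + C2H5 → C:2 H:5
  + CH3 → C:1 H:3
  + Cl → Cl:1
  + F → F:1
Element totals:
  C: 13
  H: 12
  Cl: 1
  F: 1
Molecular formula: C13H12ClF.
Molar mass = 222.687 g/mol.
Mass from F: 1 × 18.998 = 18.998 g/mol.
%F = 18.998 / 222.687 × 100 = 8.53%.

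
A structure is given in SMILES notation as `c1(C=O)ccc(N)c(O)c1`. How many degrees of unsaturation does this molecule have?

Atom tally by fragment:
  benzene ring core → C:6 H:6
  (− 3 ring H displaced by substituents)
  + CHO → C:1 H:1 O:1
  + NH2 → N:1 H:2
  + OH → O:1 H:1
Element totals:
  C: 7
  H: 7
  N: 1
  O: 2
Molecular formula: C7H7NO2.
DoU = (2C + 2 + N − H − X) / 2 = (2·7 + 2 + 1 − 7 − 0) / 2 = 5.

5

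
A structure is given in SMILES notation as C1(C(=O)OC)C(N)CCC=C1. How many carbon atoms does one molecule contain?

8

Atom tally by fragment:
  cyclohexene ring core → C:6 H:10
  (− 2 ring H displaced by substituents)
  + COOCH3 → C:2 H:3 O:2
  + NH2 → N:1 H:2
Element totals:
  C: 8
  H: 13
  N: 1
  O: 2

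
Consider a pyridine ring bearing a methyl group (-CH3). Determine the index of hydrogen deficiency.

Atom tally by fragment:
  pyridine ring core → C:5 H:5 N:1
  (− 1 ring H displaced by substituents)
  + CH3 → C:1 H:3
Element totals:
  C: 6
  H: 7
  N: 1
Molecular formula: C6H7N.
DoU = (2C + 2 + N − H − X) / 2 = (2·6 + 2 + 1 − 7 − 0) / 2 = 4.

4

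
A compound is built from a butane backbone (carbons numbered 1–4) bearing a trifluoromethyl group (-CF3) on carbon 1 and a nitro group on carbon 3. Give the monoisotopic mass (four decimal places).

Atom tally by fragment:
  F3CCH2 → C:2 H:2 F:3
  CH2 → C:1 H:2
  CH(NO2) → C:1 H:1 N:1 O:2
  CH3 → C:1 H:3
Element totals:
  C: 5
  H: 8
  F: 3
  N: 1
  O: 2
Molecular formula: C5H8F3NO2.
  M = 5(12.0) + 8(1.007825) + 3(18.998403) + 14.003074 + 2(15.994915)
    = 60.000000 + 8.062600 + 56.995209 + 14.003074 + 31.989830 = 171.050713

171.0507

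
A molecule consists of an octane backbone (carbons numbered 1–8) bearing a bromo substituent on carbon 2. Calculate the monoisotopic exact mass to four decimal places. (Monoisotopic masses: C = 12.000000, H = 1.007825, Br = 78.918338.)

192.0514

Atom tally by fragment:
  CH3 → C:1 H:3
  CH(Br) → C:1 H:1 Br:1
  CH2 → C:1 H:2
  CH2 → C:1 H:2
  CH2 → C:1 H:2
  CH2 → C:1 H:2
  CH2 → C:1 H:2
  CH3 → C:1 H:3
Element totals:
  C: 8
  H: 17
  Br: 1
Molecular formula: C8H17Br.
  M = 8(12.0) + 17(1.007825) + 78.918338
    = 96.000000 + 17.133025 + 78.918338 = 192.051363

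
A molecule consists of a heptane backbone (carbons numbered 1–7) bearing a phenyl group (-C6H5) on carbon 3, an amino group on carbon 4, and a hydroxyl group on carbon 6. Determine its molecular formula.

C13H21NO

Atom tally by fragment:
  CH3 → C:1 H:3
  CH2 → C:1 H:2
  CH(C6H5) → C:7 H:6
  CH(NH2) → C:1 H:3 N:1
  CH2 → C:1 H:2
  CH(OH) → C:1 H:2 O:1
  CH3 → C:1 H:3
Element totals:
  C: 13
  H: 21
  N: 1
  O: 1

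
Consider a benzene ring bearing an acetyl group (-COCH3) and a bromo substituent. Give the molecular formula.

Atom tally by fragment:
  benzene ring core → C:6 H:6
  (− 2 ring H displaced by substituents)
  + COCH3 → C:2 H:3 O:1
  + Br → Br:1
Element totals:
  C: 8
  H: 7
  Br: 1
  O: 1

C8H7BrO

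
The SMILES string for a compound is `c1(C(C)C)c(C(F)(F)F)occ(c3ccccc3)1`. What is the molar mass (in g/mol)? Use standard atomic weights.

Atom tally by fragment:
  furan ring core → C:4 H:4 O:1
  (− 3 ring H displaced by substituents)
  + CH(CH3)2 → C:3 H:7
  + CF3 → C:1 F:3
  + C6H5 → C:6 H:5
Element totals:
  C: 14
  H: 13
  F: 3
  O: 1
Molecular formula: C14H13F3O.
  M = 14(12.011) + 13(1.008) + 3(18.998) + 15.999
    = 168.154 + 13.104 + 56.994 + 15.999 = 254.251

254.25 g/mol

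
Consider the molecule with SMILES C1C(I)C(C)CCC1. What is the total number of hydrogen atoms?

13

Atom tally by fragment:
  cyclohexane ring core → C:6 H:12
  (− 2 ring H displaced by substituents)
  + I → I:1
  + CH3 → C:1 H:3
Element totals:
  C: 7
  H: 13
  I: 1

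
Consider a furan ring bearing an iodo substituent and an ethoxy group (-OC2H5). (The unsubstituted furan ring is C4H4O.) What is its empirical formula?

Atom tally by fragment:
  furan ring core → C:4 H:4 O:1
  (− 2 ring H displaced by substituents)
  + I → I:1
  + OC2H5 → C:2 H:5 O:1
Element totals:
  C: 6
  H: 7
  I: 1
  O: 2
Molecular formula: C6H7IO2.
gcd of subscripts (6, 7, 1, 2) = 1, so the empirical formula equals the molecular formula.

C6H7IO2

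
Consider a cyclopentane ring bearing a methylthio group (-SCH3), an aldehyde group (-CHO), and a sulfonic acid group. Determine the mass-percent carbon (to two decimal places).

37.49%

Atom tally by fragment:
  cyclopentane ring core → C:5 H:10
  (− 3 ring H displaced by substituents)
  + SCH3 → C:1 H:3 S:1
  + CHO → C:1 H:1 O:1
  + SO3H → S:1 O:3 H:1
Element totals:
  C: 7
  H: 12
  O: 4
  S: 2
Molecular formula: C7H12O4S2.
Molar mass = 224.289 g/mol.
Mass from C: 7 × 12.011 = 84.077 g/mol.
%C = 84.077 / 224.289 × 100 = 37.49%.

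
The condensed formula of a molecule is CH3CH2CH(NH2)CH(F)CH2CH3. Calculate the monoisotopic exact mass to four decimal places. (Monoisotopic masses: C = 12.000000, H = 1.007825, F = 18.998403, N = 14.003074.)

Atom tally by fragment:
  CH3 → C:1 H:3
  CH2 → C:1 H:2
  CH(NH2) → C:1 H:3 N:1
  CH(F) → C:1 H:1 F:1
  CH2 → C:1 H:2
  CH3 → C:1 H:3
Element totals:
  C: 6
  H: 14
  F: 1
  N: 1
Molecular formula: C6H14FN.
  M = 6(12.0) + 14(1.007825) + 18.998403 + 14.003074
    = 72.000000 + 14.109550 + 18.998403 + 14.003074 = 119.111027

119.1110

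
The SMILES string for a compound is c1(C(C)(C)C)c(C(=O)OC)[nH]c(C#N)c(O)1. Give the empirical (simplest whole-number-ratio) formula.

Atom tally by fragment:
  pyrrole ring core → C:4 H:5 N:1
  (− 4 ring H displaced by substituents)
  + C(CH3)3 → C:4 H:9
  + COOCH3 → C:2 H:3 O:2
  + CN → C:1 N:1
  + OH → O:1 H:1
Element totals:
  C: 11
  H: 14
  N: 2
  O: 3
Molecular formula: C11H14N2O3.
gcd of subscripts (11, 14, 2, 3) = 1, so the empirical formula equals the molecular formula.

C11H14N2O3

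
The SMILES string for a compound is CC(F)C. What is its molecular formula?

C3H7F

Atom tally by fragment:
  CH3 → C:1 H:3
  CH(F) → C:1 H:1 F:1
  CH3 → C:1 H:3
Element totals:
  C: 3
  H: 7
  F: 1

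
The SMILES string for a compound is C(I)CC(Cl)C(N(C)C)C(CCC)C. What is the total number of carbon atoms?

Atom tally by fragment:
  ICH2 → C:1 H:2 I:1
  CH2 → C:1 H:2
  CH(Cl) → C:1 H:1 Cl:1
  CH(N(CH3)2) → C:3 H:7 N:1
  CH(CH2CH2CH3) → C:4 H:8
  CH3 → C:1 H:3
Element totals:
  C: 11
  H: 23
  Cl: 1
  I: 1
  N: 1

11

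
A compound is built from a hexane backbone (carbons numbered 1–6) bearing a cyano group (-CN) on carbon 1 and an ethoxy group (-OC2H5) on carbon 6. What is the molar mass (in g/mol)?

Atom tally by fragment:
  NCCH2 → C:2 H:2 N:1
  CH2 → C:1 H:2
  CH2 → C:1 H:2
  CH2 → C:1 H:2
  CH2 → C:1 H:2
  CH2OC2H5 → C:3 H:7 O:1
Element totals:
  C: 9
  H: 17
  N: 1
  O: 1
Molecular formula: C9H17NO.
  M = 9(12.011) + 17(1.008) + 14.007 + 15.999
    = 108.099 + 17.136 + 14.007 + 15.999 = 155.241

155.24 g/mol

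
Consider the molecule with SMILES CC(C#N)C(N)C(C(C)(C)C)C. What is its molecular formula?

Atom tally by fragment:
  CH3 → C:1 H:3
  CH(CN) → C:2 H:1 N:1
  CH(NH2) → C:1 H:3 N:1
  CH(C(CH3)3) → C:5 H:10
  CH3 → C:1 H:3
Element totals:
  C: 10
  H: 20
  N: 2

C10H20N2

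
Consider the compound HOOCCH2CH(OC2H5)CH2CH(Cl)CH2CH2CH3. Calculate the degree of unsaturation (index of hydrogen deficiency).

1

Atom tally by fragment:
  HOOCCH2 → C:2 H:3 O:2
  CH(OC2H5) → C:3 H:6 O:1
  CH2 → C:1 H:2
  CH(Cl) → C:1 H:1 Cl:1
  CH2 → C:1 H:2
  CH2 → C:1 H:2
  CH3 → C:1 H:3
Element totals:
  C: 10
  H: 19
  Cl: 1
  O: 3
Molecular formula: C10H19ClO3.
DoU = (2C + 2 + N − H − X) / 2 = (2·10 + 2 + 0 − 19 − 1) / 2 = 1.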